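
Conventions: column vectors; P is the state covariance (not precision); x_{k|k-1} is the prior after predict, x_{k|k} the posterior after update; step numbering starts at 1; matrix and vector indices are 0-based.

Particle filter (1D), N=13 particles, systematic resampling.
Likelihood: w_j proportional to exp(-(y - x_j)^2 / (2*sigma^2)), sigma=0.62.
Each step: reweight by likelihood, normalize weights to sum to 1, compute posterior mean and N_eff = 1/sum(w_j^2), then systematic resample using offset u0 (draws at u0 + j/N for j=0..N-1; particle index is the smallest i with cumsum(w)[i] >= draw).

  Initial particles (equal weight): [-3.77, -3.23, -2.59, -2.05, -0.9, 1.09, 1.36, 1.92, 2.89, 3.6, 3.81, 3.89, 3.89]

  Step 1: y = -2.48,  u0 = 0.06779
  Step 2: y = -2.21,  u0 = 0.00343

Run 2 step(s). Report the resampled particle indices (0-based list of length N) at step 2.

step 1: w=[0.0477, 0.2000, 0.4092, 0.3269, 0.0162, 0.0000, 0.0000, 0.0000, 0.0000, 0.0000, 0.0000, 0.0000, 0.0000]  mean=-2.5705  Neff=3.1560  idx=[1, 1, 1, 2, 2, 2, 2, 2, 3, 3, 3, 3, 4]
step 2: w=[0.0290, 0.0290, 0.0290, 0.0932, 0.0932, 0.0932, 0.0932, 0.0932, 0.1087, 0.1087, 0.1087, 0.1087, 0.0121]  mean=-2.3905  Neff=10.7096  idx=[0, 2, 3, 4, 5, 6, 7, 7, 8, 9, 10, 10, 11]

resampled_idx = [0, 2, 3, 4, 5, 6, 7, 7, 8, 9, 10, 10, 11]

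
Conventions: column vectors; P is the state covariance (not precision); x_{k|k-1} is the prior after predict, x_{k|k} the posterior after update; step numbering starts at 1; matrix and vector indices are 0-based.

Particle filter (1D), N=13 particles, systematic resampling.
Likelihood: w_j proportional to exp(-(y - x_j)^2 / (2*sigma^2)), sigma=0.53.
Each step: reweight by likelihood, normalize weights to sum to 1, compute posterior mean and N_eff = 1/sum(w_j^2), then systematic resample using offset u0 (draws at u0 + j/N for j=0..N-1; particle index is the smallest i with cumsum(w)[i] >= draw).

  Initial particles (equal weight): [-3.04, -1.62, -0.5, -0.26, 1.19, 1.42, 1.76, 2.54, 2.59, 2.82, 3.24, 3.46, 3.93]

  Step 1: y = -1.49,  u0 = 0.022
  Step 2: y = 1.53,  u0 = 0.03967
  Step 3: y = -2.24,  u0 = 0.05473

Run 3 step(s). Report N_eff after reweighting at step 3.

step 1: w=[0.0113, 0.7911, 0.1424, 0.0552, 0.0000, 0.0000, 0.0000, 0.0000, 0.0000, 0.0000, 0.0000, 0.0000, 0.0000]  mean=-1.4015  Neff=1.5403  idx=[1, 1, 1, 1, 1, 1, 1, 1, 1, 1, 1, 2, 3]
step 2: w=[0.0000, 0.0000, 0.0000, 0.0000, 0.0000, 0.0000, 0.0000, 0.0000, 0.0000, 0.0000, 0.0000, 0.1636, 0.8364]  mean=-0.2993  Neff=1.3769  idx=[11, 11, 12, 12, 12, 12, 12, 12, 12, 12, 12, 12, 12]
step 3: w=[0.2356, 0.2356, 0.0481, 0.0481, 0.0481, 0.0481, 0.0481, 0.0481, 0.0481, 0.0481, 0.0481, 0.0481, 0.0481]  mean=-0.3731  Neff=7.3307  idx=[0, 0, 0, 1, 1, 1, 2, 4, 6, 7, 9, 10, 12]

N_eff = 7.3307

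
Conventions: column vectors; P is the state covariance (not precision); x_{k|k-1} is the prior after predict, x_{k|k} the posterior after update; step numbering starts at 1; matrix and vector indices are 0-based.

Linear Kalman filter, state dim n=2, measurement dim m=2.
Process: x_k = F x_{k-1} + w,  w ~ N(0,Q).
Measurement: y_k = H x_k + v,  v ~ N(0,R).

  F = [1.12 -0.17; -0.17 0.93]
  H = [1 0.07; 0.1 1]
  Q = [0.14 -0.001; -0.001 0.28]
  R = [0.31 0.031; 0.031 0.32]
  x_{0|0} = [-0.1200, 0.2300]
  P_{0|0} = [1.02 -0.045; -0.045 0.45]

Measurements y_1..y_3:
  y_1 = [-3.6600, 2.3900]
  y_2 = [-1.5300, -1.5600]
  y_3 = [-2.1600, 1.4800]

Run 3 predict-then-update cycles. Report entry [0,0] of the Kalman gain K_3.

step 1: x^-=[-0.1735, 0.2343]  P^-=[1.4496 -0.3145; -0.3145 0.7129]  S=[1.7191 -0.0909; -0.0909 0.9845]  K=[0.8254 -0.0961; -0.1179 0.6813]  nu=[-3.5029, 2.1730]  x^+=[-3.2734, 2.1279]  P^+=[0.2550 -0.0307; -0.0307 0.2174]
step 2: x^-=[-4.0280, 2.5354]  P^-=[0.4779 -0.1167; -0.1167 0.4851]  S=[0.7739 -0.0048; -0.0048 0.7865]  K=[0.6064 -0.0840; -0.1032 0.6013]  nu=[2.3205, -3.6926]  x^+=[-2.3108, 0.0755]  P^+=[0.1873 -0.0268; -0.0268 0.1919]
step 3: x^-=[-2.6009, 0.4631]  P^-=[0.3906 -0.0957; -0.0957 0.4599]  S=[0.6895 0.0059; 0.0059 0.7646]  K=[0.5575 -0.0783; -0.0971 0.5896]  nu=[0.4085, 1.2770]  x^+=[-2.4732, 1.1764]  P^+=[0.1722 -0.0250; -0.0250 0.1882]

K[0,0] = 0.5575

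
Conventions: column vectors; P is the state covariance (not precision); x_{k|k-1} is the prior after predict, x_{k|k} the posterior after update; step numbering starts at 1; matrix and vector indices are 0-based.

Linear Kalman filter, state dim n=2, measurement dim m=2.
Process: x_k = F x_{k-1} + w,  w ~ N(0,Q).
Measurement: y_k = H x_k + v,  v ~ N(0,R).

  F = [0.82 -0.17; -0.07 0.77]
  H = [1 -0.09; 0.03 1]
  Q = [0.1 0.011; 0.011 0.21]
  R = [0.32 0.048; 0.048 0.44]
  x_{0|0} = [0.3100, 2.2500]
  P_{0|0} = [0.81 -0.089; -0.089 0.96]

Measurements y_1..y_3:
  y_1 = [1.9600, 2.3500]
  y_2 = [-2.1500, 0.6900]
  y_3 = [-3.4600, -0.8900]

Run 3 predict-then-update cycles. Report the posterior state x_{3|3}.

x_post = [-1.5932, 0.4896]

step 1: x^-=[-0.1283, 1.7108]  P^-=[0.6972 -0.2184; -0.2184 0.7927]  S=[1.0629 -0.2203; -0.2203 1.2203]  K=[0.6658 -0.0417; -0.1445 0.6182]  nu=[2.2423, 0.6430]  x^+=[1.3378, 1.7843]  P^+=[0.2117 0.0073; 0.0073 0.2649]
step 2: x^-=[0.7936, 1.2803]  P^-=[0.2480 -0.0311; -0.0311 0.3673]  S=[0.5766 -0.0087; -0.0087 0.8056]  K=[0.4346 -0.0247; -0.1045 0.4536]  nu=[-2.8284, -0.6141]  x^+=[-0.4204, 1.2974]  P^+=[0.1384 0.0058; 0.0058 0.1944]
step 3: x^-=[-0.5653, 1.0284]  P^-=[0.1971 -0.0186; -0.0186 0.3253]  S=[0.5230 0.0060; 0.0060 0.7644]  K=[0.3802 -0.0197; -0.0965 0.4256]  nu=[-2.8022, -1.9014]  x^+=[-1.5932, 0.4896]  P^+=[0.1213 0.0060; 0.0060 0.1825]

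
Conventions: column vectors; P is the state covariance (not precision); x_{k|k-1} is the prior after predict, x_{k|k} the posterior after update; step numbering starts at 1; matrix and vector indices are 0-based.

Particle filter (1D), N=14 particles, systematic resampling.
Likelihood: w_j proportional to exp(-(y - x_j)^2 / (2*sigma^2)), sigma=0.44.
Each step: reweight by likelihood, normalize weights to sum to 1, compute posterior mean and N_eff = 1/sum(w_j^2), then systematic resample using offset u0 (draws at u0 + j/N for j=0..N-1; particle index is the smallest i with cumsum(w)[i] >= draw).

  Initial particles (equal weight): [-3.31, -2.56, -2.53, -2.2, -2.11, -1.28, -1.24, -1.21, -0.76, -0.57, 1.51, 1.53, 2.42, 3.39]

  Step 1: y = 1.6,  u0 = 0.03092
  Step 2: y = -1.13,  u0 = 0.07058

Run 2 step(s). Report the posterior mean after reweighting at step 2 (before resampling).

post_mean = 1.5194

step 1: w=[0.0000, 0.0000, 0.0000, 0.0000, 0.0000, 0.0000, 0.0000, 0.0000, 0.0000, 0.0000, 0.4570, 0.4607, 0.0822, 0.0001]  mean=1.5942  Neff=2.3373  idx=[10, 10, 10, 10, 10, 10, 11, 11, 11, 11, 11, 11, 11, 12]
step 2: w=[0.0883, 0.0883, 0.0883, 0.0883, 0.0883, 0.0883, 0.0672, 0.0672, 0.0672, 0.0672, 0.0672, 0.0672, 0.0672, 0.0000]  mean=1.5194  Neff=12.7603  idx=[0, 1, 2, 3, 4, 4, 5, 6, 7, 8, 9, 10, 11, 12]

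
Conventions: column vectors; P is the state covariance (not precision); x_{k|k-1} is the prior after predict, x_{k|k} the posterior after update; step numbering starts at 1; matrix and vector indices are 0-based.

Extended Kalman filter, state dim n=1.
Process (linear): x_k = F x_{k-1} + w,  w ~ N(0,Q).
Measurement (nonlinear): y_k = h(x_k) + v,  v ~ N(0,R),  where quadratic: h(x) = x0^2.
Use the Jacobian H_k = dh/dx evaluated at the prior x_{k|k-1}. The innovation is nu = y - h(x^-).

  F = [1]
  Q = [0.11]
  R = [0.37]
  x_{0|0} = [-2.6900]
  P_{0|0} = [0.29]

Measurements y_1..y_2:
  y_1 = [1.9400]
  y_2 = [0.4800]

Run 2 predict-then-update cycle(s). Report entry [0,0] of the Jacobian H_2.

H_jac[0,0] = -3.4722

step 1: x^-=[-2.6900]  P^-=[0.4000]  H_jac=[-5.3800]  S=[11.9478]  K=[-0.1801]  nu=[-5.2961]  x^+=[-1.7361]  P^+=[0.0124]
step 2: x^-=[-1.7361]  P^-=[0.1224]  H_jac=[-3.4722]  S=[1.8455]  K=[-0.2303]  nu=[-2.5340]  x^+=[-1.1526]  P^+=[0.0245]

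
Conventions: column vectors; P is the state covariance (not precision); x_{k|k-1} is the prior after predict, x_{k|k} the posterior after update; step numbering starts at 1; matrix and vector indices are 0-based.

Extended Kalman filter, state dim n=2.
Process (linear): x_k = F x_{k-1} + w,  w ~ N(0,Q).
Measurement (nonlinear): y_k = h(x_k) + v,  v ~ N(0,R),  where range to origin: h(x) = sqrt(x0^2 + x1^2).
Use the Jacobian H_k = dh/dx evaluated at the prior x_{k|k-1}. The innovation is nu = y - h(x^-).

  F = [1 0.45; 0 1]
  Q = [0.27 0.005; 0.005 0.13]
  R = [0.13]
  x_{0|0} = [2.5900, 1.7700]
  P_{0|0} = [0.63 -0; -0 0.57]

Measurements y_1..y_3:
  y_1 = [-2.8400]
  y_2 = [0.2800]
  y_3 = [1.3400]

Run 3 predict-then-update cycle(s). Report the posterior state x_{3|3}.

x_post = [-1.2211, -0.0768]

step 1: x^-=[3.3865, 1.7700]  P^-=[1.0154 0.2615; 0.2615 0.7000]  H_jac=[0.8862 0.4632]  S=[1.2924]  K=[0.7900; 0.4302]  nu=[-6.6612]  x^+=[-1.8759, -1.0956]  P^+=[0.2088 -0.1777; -0.1777 0.4608]
step 2: x^-=[-2.3689, -1.0956]  P^-=[0.4121 0.0346; 0.0346 0.5908]  H_jac=[-0.9076 -0.4198]  S=[0.6000]  K=[-0.6477; -0.4657]  nu=[-2.3300]  x^+=[-0.8599, -0.0105]  P^+=[0.1605 -0.1464; -0.1464 0.4607]
step 3: x^-=[-0.8646, -0.0105]  P^-=[0.3920 0.0660; 0.0660 0.5907]  H_jac=[-0.9999 -0.0121]  S=[0.5236]  K=[-0.7501; -0.1396]  nu=[0.4754]  x^+=[-1.2211, -0.0768]  P^+=[0.0974 0.0111; 0.0111 0.5805]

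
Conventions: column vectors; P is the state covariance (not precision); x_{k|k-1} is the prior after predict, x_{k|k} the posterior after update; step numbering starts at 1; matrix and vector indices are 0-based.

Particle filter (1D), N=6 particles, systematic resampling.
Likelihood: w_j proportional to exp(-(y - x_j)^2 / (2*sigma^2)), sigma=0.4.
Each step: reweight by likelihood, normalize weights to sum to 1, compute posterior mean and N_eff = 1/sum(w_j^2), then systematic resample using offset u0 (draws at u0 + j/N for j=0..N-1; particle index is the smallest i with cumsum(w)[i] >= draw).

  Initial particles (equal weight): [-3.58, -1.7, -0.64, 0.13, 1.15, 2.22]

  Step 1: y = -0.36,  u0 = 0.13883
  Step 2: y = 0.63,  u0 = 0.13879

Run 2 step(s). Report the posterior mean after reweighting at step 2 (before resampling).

step 1: w=[0.0000, 0.0029, 0.6215, 0.3750, 0.0006, 0.0000]  mean=-0.3532  Neff=1.8980  idx=[2, 2, 2, 3, 3, 3]
step 2: w=[0.0046, 0.0046, 0.0046, 0.3287, 0.3287, 0.3287]  mean=0.1193  Neff=3.0848  idx=[3, 3, 4, 4, 5, 5]

post_mean = 0.1193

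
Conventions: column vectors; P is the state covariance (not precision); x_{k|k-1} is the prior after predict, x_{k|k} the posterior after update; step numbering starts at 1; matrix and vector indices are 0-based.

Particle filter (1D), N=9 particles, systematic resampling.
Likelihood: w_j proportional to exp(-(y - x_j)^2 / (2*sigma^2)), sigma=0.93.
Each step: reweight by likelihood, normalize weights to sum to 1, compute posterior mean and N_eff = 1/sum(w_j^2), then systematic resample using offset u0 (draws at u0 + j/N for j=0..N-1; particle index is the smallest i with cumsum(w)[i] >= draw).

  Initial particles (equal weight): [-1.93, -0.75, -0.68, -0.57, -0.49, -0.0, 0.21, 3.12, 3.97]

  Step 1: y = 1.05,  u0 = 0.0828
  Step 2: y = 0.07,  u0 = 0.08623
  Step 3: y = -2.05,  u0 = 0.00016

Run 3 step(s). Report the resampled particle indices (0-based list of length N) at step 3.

step 1: w=[0.0028, 0.0733, 0.0846, 0.1047, 0.1212, 0.2524, 0.3175, 0.0401, 0.0035]  mean=-0.0316  Neff=4.8954  idx=[2, 3, 4, 5, 5, 5, 6, 6, 7]
step 2: w=[0.0987, 0.1078, 0.1140, 0.1362, 0.1362, 0.1362, 0.1351, 0.1351, 0.0006]  mean=-0.1257  Neff=7.9030  idx=[0, 1, 2, 3, 4, 5, 6, 6, 7]
step 3: w=[0.2628, 0.2193, 0.1905, 0.0685, 0.0685, 0.0685, 0.0406, 0.0406, 0.0406]  mean=-0.3715  Neff=5.7973  idx=[0, 0, 0, 1, 1, 2, 2, 4, 6]

resampled_idx = [0, 0, 0, 1, 1, 2, 2, 4, 6]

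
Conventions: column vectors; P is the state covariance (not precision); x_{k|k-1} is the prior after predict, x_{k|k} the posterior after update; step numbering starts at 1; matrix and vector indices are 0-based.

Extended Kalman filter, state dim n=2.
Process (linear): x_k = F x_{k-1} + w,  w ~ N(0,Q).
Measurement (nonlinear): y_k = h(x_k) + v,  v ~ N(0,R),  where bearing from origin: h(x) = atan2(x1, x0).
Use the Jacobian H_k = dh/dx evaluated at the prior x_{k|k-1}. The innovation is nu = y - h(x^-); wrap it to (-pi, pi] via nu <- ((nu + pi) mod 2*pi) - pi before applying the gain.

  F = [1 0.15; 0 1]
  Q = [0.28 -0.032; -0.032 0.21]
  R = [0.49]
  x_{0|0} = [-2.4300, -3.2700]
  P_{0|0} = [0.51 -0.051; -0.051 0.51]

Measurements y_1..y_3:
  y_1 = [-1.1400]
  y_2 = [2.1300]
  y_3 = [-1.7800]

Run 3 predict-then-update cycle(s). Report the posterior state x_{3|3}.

x_post = [-3.9885, -3.3096]

step 1: x^-=[-2.9205, -3.2700]  P^-=[0.7862 -0.0065; -0.0065 0.7200]  H_jac=[0.1701 -0.1519]  S=[0.5297]  K=[0.2543; -0.2086]  nu=[1.1598]  x^+=[-2.6255, -3.5119]  P^+=[0.7519 0.0216; 0.0216 0.6969]
step 2: x^-=[-3.1523, -3.5119]  P^-=[1.0541 0.0941; 0.0941 0.9069]  H_jac=[0.1577 -0.1415]  S=[0.5302]  K=[0.2884; -0.2141]  nu=[-1.8509]  x^+=[-3.6861, -3.1156]  P^+=[1.0100 0.1269; 0.1269 0.8826]
step 3: x^-=[-4.1534, -3.1156]  P^-=[1.3479 0.2273; 0.2273 1.0926]  H_jac=[0.1156 -0.1541]  S=[0.5258]  K=[0.2297; -0.2702]  nu=[0.7180]  x^+=[-3.9885, -3.3096]  P^+=[1.3202 0.2599; 0.2599 1.0543]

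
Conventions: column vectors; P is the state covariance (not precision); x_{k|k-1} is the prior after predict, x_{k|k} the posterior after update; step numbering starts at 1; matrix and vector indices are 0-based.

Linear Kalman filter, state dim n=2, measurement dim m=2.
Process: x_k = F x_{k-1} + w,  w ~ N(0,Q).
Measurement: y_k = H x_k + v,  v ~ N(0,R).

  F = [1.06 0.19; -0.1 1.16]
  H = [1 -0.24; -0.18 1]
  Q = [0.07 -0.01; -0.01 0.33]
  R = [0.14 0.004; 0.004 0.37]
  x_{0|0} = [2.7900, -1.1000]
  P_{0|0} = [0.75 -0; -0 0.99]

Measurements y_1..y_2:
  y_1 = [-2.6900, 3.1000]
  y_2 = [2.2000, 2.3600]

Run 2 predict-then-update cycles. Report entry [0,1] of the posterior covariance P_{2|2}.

step 1: x^-=[2.7484, -1.5550]  P^-=[0.9484 0.1287; 0.1287 1.6696]  S=[1.1228 -0.4332; -0.4332 2.0240]  K=[0.8820 0.1680; 0.0780 0.8302]  nu=[-5.8116, 5.1497]  x^+=[-1.5122, 2.2667]  P^+=[0.1462 0.0920; 0.0920 0.3240]
step 2: x^-=[-1.1723, 2.7806]  P^-=[0.2831 0.1573; 0.1573 0.7461]  S=[0.3905 -0.0619; -0.0619 1.0687]  K=[0.6499 0.1372; 0.0512 0.6747]  nu=[4.0396, -0.6316]  x^+=[1.3664, 2.5615]  P^+=[0.1090 0.0730; 0.0730 0.2630]

P_post[0,1] = 0.0730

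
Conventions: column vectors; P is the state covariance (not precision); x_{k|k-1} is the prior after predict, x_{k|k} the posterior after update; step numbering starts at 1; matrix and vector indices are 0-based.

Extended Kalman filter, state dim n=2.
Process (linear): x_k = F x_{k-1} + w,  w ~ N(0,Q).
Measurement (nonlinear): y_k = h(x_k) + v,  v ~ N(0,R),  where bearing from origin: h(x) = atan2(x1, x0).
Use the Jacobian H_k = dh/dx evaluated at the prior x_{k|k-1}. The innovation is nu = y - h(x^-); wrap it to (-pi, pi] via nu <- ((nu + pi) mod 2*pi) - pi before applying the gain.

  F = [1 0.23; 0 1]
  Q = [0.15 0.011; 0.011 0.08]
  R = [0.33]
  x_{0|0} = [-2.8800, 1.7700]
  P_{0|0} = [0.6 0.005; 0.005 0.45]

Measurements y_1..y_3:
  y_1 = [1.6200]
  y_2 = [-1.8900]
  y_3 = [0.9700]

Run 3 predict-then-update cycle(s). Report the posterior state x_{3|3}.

step 1: x^-=[-2.4729, 1.7700]  P^-=[0.7761 0.1195; 0.1195 0.5300]  H_jac=[-0.1914 -0.2674]  S=[0.4086]  K=[-0.4418; -0.4029]  nu=[-0.9004]  x^+=[-2.0751, 2.1327]  P^+=[0.6964 0.0468; 0.0468 0.4637]
step 2: x^-=[-1.5846, 2.1327]  P^-=[0.8924 0.1644; 0.1644 0.5437]  H_jac=[-0.3021 -0.2245]  S=[0.4611]  K=[-0.6647; -0.3724]  nu=[2.1834]  x^+=[-3.0359, 1.3197]  P^+=[0.6887 0.0503; 0.0503 0.4798]
step 3: x^-=[-2.7323, 1.3197]  P^-=[0.8872 0.1716; 0.1716 0.5598]  H_jac=[-0.1433 -0.2968]  S=[0.4121]  K=[-0.4322; -0.4628]  nu=[-1.7216]  x^+=[-1.9883, 2.1164]  P^+=[0.8102 0.0892; 0.0892 0.4715]

x_post = [-1.9883, 2.1164]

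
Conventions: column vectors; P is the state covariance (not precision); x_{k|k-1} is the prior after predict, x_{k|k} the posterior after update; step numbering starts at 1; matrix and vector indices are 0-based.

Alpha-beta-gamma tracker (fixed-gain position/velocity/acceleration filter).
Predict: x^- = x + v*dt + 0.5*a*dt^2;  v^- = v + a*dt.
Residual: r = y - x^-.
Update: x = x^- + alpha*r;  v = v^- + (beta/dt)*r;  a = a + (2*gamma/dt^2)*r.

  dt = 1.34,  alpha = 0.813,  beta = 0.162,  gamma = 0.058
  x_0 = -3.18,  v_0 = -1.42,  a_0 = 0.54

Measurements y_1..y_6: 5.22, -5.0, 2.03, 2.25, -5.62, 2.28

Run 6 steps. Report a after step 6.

step 1: x_pred=-4.5980  r=9.8180  x^+=3.3840  v^+=0.4906  a^+=1.1743
step 2: x_pred=5.0956  r=-10.0956  x^+=-3.1121  v^+=0.8435  a^+=0.5221
step 3: x_pred=-1.5131  r=3.5431  x^+=1.3674  v^+=1.9715  a^+=0.7510
step 4: x_pred=4.6834  r=-2.4334  x^+=2.7050  v^+=2.6835  a^+=0.5937
step 5: x_pred=6.8341  r=-12.4541  x^+=-3.2911  v^+=1.9735  a^+=-0.2108
step 6: x_pred=-0.8358  r=3.1158  x^+=1.6973  v^+=2.0677  a^+=-0.0095

a_post = -0.0095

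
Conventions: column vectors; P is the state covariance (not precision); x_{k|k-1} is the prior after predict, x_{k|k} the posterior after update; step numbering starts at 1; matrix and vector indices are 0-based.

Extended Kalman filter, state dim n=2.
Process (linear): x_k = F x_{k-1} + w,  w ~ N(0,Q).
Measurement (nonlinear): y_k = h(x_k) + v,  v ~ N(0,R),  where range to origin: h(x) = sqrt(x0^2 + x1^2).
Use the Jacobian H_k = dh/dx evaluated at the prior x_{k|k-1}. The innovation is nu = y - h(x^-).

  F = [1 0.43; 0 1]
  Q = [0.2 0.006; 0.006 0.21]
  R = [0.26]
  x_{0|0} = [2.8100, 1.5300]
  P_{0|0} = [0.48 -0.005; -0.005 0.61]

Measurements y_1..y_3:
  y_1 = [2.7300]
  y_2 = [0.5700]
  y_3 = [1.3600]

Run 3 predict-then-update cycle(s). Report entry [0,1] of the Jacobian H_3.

step 1: x^-=[3.4679, 1.5300]  P^-=[0.7885 0.2633; 0.2633 0.8200]  H_jac=[0.9149 0.4036]  S=[1.2481]  K=[0.6632; 0.4582]  nu=[-1.0604]  x^+=[2.7647, 1.0441]  P^+=[0.2396 -0.1160; -0.1160 0.5580]
step 2: x^-=[3.2137, 1.0441]  P^-=[0.4431 0.1300; 0.1300 0.7680]  H_jac=[0.9511 0.3090]  S=[0.8105]  K=[0.5695; 0.4453]  nu=[-2.8090]  x^+=[1.6140, -0.2068]  P^+=[0.1802 -0.0756; -0.0756 0.6072]
step 3: x^-=[1.5251, -0.2068]  P^-=[0.4275 0.1916; 0.1916 0.8172]  H_jac=[0.9909 -0.1343]  S=[0.6436]  K=[0.6183; 0.1244]  nu=[-0.1791]  x^+=[1.4144, -0.2290]  P^+=[0.1815 0.1421; 0.1421 0.8073]

H_jac[0,1] = -0.1343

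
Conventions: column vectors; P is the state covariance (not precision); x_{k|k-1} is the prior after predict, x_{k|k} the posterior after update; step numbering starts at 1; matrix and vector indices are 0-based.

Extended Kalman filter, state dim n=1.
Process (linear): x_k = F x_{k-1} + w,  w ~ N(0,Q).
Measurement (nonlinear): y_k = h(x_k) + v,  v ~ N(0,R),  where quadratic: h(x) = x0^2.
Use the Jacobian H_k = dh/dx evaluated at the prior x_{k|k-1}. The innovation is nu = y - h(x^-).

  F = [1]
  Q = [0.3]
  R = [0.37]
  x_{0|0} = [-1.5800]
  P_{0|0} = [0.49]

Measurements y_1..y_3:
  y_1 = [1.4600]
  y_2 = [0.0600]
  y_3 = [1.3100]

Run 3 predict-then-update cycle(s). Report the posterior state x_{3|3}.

x_post = [-1.0882]

step 1: x^-=[-1.5800]  P^-=[0.7900]  H_jac=[-3.1600]  S=[8.2586]  K=[-0.3023]  nu=[-1.0364]  x^+=[-1.2667]  P^+=[0.0354]
step 2: x^-=[-1.2667]  P^-=[0.3354]  H_jac=[-2.5334]  S=[2.5227]  K=[-0.3368]  nu=[-1.5446]  x^+=[-0.7465]  P^+=[0.0492]
step 3: x^-=[-0.7465]  P^-=[0.3492]  H_jac=[-1.4929]  S=[1.1483]  K=[-0.4540]  nu=[0.7528]  x^+=[-1.0882]  P^+=[0.1125]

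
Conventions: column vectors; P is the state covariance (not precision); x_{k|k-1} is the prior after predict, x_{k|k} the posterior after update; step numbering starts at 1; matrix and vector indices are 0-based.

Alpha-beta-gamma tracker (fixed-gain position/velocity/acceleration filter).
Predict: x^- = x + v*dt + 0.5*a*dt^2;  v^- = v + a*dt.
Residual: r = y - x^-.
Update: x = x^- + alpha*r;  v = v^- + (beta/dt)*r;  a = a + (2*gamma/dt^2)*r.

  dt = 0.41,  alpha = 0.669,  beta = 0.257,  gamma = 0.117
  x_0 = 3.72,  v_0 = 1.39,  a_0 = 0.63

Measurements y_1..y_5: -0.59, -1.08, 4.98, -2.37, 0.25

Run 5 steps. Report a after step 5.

a_post = 2.4628

step 1: x_pred=4.3429  r=-4.9329  x^+=1.0428  v^+=-1.4438  a^+=-6.2367
step 2: x_pred=-0.0734  r=-1.0066  x^+=-0.7468  v^+=-4.6318  a^+=-7.6379
step 3: x_pred=-3.2878  r=8.2678  x^+=2.2434  v^+=-2.5808  a^+=3.8711
step 4: x_pred=1.5106  r=-3.8806  x^+=-1.0855  v^+=-3.4262  a^+=-1.5308
step 5: x_pred=-2.6189  r=2.8689  x^+=-0.6996  v^+=-2.2555  a^+=2.4628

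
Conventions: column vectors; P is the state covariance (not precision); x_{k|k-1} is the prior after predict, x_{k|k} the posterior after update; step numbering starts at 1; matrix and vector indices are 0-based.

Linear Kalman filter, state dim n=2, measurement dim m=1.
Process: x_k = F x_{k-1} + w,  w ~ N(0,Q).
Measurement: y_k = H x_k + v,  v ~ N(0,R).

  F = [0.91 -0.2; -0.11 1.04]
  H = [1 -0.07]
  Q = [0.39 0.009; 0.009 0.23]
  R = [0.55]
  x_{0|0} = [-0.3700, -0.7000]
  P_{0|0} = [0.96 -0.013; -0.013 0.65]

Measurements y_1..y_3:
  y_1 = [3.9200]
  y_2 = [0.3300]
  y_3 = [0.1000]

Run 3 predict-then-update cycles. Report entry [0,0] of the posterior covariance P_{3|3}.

P_post[0,0] = 0.3019

step 1: x^-=[-0.1967, -0.6873]  P^-=[1.2157 -0.2349; -0.2349 0.9476]  S=[1.8032]  K=[0.6833; -0.1670]  nu=[4.0686]  x^+=[2.5834, -1.3669]  P^+=[0.3738 -0.0291; -0.0291 0.8973]
step 2: x^-=[2.6242, -1.7058]  P^-=[0.7460 -0.2432; -0.2432 1.2117]  S=[1.3360]  K=[0.5711; -0.2455]  nu=[-2.4137]  x^+=[1.2457, -1.1132]  P^+=[0.3102 -0.0559; -0.0559 1.1312]
step 3: x^-=[1.3563, -1.2947]  P^-=[0.7125 -0.3114; -0.3114 1.4700]  S=[1.3133]  K=[0.5591; -0.3155]  nu=[-1.3469]  x^+=[0.6032, -0.8698]  P^+=[0.3019 -0.0798; -0.0798 1.3393]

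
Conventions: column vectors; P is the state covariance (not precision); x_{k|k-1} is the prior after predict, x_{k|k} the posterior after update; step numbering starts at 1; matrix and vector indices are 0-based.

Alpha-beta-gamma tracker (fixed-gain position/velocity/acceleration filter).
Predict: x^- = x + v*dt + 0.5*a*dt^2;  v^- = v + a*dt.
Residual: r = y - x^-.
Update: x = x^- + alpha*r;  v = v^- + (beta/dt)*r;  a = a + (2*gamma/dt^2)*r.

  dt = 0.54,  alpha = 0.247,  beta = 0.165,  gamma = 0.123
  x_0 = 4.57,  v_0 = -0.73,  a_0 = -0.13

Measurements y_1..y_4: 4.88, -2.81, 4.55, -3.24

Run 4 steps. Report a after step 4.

a_post = -3.5804

step 1: x_pred=4.1568  r=0.7232  x^+=4.3355  v^+=-0.5792  a^+=0.4801
step 2: x_pred=4.0927  r=-6.9027  x^+=2.3877  v^+=-2.4291  a^+=-5.3432
step 3: x_pred=0.2969  r=4.2531  x^+=1.3474  v^+=-4.0149  a^+=-1.7552
step 4: x_pred=-1.0765  r=-2.1635  x^+=-1.6109  v^+=-5.6238  a^+=-3.5804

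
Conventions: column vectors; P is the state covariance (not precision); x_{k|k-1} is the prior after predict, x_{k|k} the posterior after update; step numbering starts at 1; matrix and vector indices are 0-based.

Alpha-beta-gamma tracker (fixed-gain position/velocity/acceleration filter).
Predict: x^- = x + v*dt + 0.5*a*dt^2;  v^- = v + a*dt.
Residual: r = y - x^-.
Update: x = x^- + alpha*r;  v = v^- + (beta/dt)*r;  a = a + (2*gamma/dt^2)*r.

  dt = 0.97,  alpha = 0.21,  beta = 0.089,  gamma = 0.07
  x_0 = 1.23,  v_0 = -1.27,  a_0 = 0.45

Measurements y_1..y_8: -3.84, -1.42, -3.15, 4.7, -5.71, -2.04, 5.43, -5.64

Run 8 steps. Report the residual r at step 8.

resid = -9.4371

step 1: x_pred=0.2098  r=-4.0498  x^+=-0.6407  v^+=-1.2051  a^+=-0.1526
step 2: x_pred=-1.8814  r=0.4614  x^+=-1.7845  v^+=-1.3108  a^+=-0.0839
step 3: x_pred=-3.0954  r=-0.0546  x^+=-3.1069  v^+=-1.3972  a^+=-0.0921
step 4: x_pred=-4.5054  r=9.2054  x^+=-2.5723  v^+=-0.6419  a^+=1.2777
step 5: x_pred=-2.5938  r=-3.1162  x^+=-3.2482  v^+=0.3115  a^+=0.8140
step 6: x_pred=-2.5631  r=0.5231  x^+=-2.4532  v^+=1.1491  a^+=0.8918
step 7: x_pred=-0.9191  r=6.3491  x^+=0.4143  v^+=2.5967  a^+=1.8365
step 8: x_pred=3.7971  r=-9.4371  x^+=1.8153  v^+=3.5123  a^+=0.4323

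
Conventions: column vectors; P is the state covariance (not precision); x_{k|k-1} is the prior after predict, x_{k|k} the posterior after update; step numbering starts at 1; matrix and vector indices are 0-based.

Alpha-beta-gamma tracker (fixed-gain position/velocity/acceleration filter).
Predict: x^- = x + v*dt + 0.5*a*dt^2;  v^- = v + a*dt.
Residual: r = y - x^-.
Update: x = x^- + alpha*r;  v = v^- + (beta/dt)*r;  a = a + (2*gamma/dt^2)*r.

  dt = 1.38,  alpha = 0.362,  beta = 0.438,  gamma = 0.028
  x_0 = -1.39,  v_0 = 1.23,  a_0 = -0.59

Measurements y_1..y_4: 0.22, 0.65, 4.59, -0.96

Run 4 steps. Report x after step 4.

step 1: x_pred=-0.2544  r=0.4744  x^+=-0.0827  v^+=0.5664  a^+=-0.5761
step 2: x_pred=0.1504  r=0.4996  x^+=0.3313  v^+=-0.0700  a^+=-0.5614
step 3: x_pred=-0.2999  r=4.8899  x^+=1.4703  v^+=0.7073  a^+=-0.4176
step 4: x_pred=2.0487  r=-3.0087  x^+=0.9596  v^+=-0.8239  a^+=-0.5060

x_post = 0.9596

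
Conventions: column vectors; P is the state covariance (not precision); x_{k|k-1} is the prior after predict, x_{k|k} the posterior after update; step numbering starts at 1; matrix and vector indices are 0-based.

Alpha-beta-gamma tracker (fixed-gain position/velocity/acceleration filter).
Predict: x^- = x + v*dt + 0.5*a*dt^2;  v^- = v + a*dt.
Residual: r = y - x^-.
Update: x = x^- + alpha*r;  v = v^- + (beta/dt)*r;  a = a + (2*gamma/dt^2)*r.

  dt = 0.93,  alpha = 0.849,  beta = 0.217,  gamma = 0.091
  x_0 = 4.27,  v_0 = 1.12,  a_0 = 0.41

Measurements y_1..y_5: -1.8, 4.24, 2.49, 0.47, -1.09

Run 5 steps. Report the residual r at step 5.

resid = -0.9454

step 1: x_pred=5.4889  r=-7.2889  x^+=-0.6994  v^+=-0.1994  a^+=-1.1238
step 2: x_pred=-1.3708  r=5.6108  x^+=3.3928  v^+=0.0646  a^+=0.0569
step 3: x_pred=3.4775  r=-0.9875  x^+=2.6391  v^+=-0.1129  a^+=-0.1509
step 4: x_pred=2.4689  r=-1.9989  x^+=0.7718  v^+=-0.7196  a^+=-0.5715
step 5: x_pred=-0.1446  r=-0.9454  x^+=-0.9472  v^+=-1.4717  a^+=-0.7705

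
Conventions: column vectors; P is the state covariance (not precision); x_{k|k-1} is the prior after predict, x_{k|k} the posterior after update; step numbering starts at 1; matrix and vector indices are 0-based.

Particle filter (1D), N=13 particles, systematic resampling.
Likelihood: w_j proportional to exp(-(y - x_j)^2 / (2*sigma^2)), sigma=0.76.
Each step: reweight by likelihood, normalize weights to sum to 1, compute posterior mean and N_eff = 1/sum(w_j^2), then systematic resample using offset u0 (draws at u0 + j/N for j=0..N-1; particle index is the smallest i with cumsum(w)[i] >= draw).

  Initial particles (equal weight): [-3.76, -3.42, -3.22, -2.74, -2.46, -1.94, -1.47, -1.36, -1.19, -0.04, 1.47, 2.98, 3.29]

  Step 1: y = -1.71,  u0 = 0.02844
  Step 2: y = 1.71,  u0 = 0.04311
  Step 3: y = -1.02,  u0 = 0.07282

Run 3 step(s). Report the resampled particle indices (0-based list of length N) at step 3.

resampled_idx = [1, 2, 3, 4, 5, 6, 7, 8, 9, 10, 11, 11, 12]

step 1: w=[0.0053, 0.0161, 0.0281, 0.0807, 0.1243, 0.1932, 0.1924, 0.1819, 0.1600, 0.0181, 0.0000, 0.0000, 0.0000]  mean=-1.7883  Neff=6.3957  idx=[2, 3, 4, 5, 5, 5, 6, 6, 7, 7, 7, 8, 8]
step 2: w=[0.0000, 0.0000, 0.0001, 0.0038, 0.0038, 0.0038, 0.0611, 0.0611, 0.1108, 0.1108, 0.1108, 0.2668, 0.2668]  mean=-1.2895  Neff=5.3536  idx=[6, 7, 8, 9, 9, 10, 11, 11, 11, 12, 12, 12, 12]
step 3: w=[0.0692, 0.0692, 0.0746, 0.0746, 0.0746, 0.0746, 0.0804, 0.0804, 0.0804, 0.0804, 0.0804, 0.0804, 0.0804]  mean=-1.2795  Neff=12.9618  idx=[1, 2, 3, 4, 5, 6, 7, 8, 9, 10, 11, 11, 12]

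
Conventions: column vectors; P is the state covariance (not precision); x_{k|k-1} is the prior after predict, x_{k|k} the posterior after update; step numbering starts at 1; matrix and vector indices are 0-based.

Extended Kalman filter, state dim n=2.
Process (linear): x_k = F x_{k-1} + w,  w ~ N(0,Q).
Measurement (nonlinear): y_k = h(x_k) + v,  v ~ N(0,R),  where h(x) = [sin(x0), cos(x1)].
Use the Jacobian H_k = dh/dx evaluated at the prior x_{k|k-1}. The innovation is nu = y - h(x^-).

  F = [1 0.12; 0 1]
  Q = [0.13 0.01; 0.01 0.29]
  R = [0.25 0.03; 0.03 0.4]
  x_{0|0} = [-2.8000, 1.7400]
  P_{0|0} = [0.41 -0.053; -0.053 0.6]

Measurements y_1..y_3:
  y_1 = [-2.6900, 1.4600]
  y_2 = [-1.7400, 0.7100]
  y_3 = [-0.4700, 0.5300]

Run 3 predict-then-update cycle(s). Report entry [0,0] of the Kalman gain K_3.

step 1: x^-=[-2.5912, 1.7400]  P^-=[0.5359 0.0290; 0.0290 0.8900]  H_jac=[-0.8523 0.0000; 0.0000 -0.9857]  S=[0.6393 0.0544; 0.0544 1.2648]  K=[-0.7152 0.0081; 0.0204 -0.6945]  nu=[-2.1670, 1.6284]  x^+=[-1.0282, 0.5649]  P^+=[0.2095 0.0185; 0.0185 0.2812]
step 2: x^-=[-0.9604, 0.5649]  P^-=[0.3480 0.0622; 0.0622 0.5712]  H_jac=[0.5732 0.0000; 0.0000 -0.5353]  S=[0.3643 0.0109; 0.0109 0.5637]  K=[0.5495 -0.0697; 0.1142 -0.5447]  nu=[-0.9206, -0.1347]  x^+=[-1.4569, 0.5331]  P^+=[0.2360 0.0213; 0.0213 0.4006]
step 3: x^-=[-1.3929, 0.5331]  P^-=[0.3769 0.0794; 0.0794 0.6906]  H_jac=[0.1769 0.0000; 0.0000 -0.5082]  S=[0.2618 0.0229; 0.0229 0.5784]  K=[0.2617 -0.0801; 0.1070 -0.6111]  nu=[0.5142, -0.3312]  x^+=[-1.2318, 0.7905]  P^+=[0.3562 0.0476; 0.0476 0.4746]

K[0,0] = 0.2617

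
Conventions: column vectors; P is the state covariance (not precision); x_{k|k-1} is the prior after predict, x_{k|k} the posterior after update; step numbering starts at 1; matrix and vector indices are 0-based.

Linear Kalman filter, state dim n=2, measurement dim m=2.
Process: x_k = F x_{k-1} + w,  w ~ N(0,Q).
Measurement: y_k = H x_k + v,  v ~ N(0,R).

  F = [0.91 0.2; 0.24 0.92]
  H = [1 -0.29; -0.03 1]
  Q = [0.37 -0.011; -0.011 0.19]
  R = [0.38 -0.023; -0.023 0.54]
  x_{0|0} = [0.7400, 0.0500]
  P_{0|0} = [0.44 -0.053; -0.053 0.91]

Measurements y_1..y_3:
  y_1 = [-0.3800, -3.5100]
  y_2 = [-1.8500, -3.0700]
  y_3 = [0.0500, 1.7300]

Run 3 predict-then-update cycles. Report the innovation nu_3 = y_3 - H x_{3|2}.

step 1: x^-=[0.6834, 0.2236]  P^-=[0.7515 0.2056; 0.2056 0.9622]  S=[1.0931 -0.1172; -0.1172 1.4905]  K=[0.6516 0.1740; 0.0016 0.6415]  nu=[-0.9986, -3.7131]  x^+=[-0.6135, -2.1600]  P^+=[0.2688 0.0871; 0.0871 0.3490]
step 2: x^-=[-0.9903, -2.1344]  P^-=[0.6383 0.1890; 0.1890 0.5393]  S=[0.9540 -0.0079; -0.0079 1.0686]  K=[0.6129 0.1635; 0.0383 0.4997]  nu=[-1.4787, -0.9653]  x^+=[-2.0544, -2.6734]  P^+=[0.2529 0.0818; 0.0818 0.2714]
step 3: x^-=[-2.4042, -2.9526]  P^-=[0.6200 0.1666; 0.1666 0.4704]  S=[0.9430 -0.0100; -0.0100 1.0010]  K=[0.6079 0.1539; 0.0369 0.4653]  nu=[1.5980, 4.6105]  x^+=[-0.7233, -0.7483]  P^+=[0.2497 0.0766; 0.0766 0.2527]

innov = [1.5980, 4.6105]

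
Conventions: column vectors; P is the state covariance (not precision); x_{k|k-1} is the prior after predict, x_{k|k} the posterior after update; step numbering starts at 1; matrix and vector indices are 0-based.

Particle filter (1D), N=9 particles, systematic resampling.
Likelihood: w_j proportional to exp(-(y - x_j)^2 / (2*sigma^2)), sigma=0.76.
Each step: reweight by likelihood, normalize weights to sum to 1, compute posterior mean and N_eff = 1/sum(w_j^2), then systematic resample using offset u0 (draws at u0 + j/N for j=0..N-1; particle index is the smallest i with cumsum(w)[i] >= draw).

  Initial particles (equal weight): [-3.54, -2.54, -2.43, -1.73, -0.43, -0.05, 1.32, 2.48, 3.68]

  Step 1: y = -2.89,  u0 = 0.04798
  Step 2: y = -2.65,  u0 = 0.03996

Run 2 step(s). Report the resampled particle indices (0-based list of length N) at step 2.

resampled_idx = [0, 2, 2, 3, 4, 5, 6, 7, 7]

step 1: w=[0.2528, 0.3278, 0.3034, 0.1137, 0.0019, 0.0003, 0.0000, 0.0000, 0.0000]  mean=-2.6624  Neff=3.6185  idx=[0, 0, 1, 1, 1, 2, 2, 2, 3]
step 2: w=[0.0687, 0.0687, 0.1349, 0.1349, 0.1349, 0.1308, 0.1308, 0.1308, 0.0655]  mean=-2.5811  Neff=8.3578  idx=[0, 2, 2, 3, 4, 5, 6, 7, 7]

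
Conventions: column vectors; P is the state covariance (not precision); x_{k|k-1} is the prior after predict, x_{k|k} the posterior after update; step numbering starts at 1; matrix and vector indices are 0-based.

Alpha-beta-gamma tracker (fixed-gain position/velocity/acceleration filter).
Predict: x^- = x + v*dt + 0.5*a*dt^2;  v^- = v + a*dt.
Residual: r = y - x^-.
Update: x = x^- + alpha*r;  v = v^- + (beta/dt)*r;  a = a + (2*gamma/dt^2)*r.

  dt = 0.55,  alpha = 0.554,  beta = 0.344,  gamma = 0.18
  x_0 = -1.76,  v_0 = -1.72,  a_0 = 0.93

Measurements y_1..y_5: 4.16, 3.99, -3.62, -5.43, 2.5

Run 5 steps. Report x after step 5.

x_post = -1.7349

step 1: x_pred=-2.5653  r=6.7253  x^+=1.1605  v^+=2.9979  a^+=8.9337
step 2: x_pred=4.1606  r=-0.1706  x^+=4.0661  v^+=7.8048  a^+=8.7307
step 3: x_pred=9.6792  r=-13.2992  x^+=2.3114  v^+=4.2886  a^+=-7.0964
step 4: x_pred=3.5968  r=-9.0268  x^+=-1.4040  v^+=-5.2603  a^+=-17.8391
step 5: x_pred=-6.9954  r=9.4954  x^+=-1.7349  v^+=-9.1329  a^+=-6.5388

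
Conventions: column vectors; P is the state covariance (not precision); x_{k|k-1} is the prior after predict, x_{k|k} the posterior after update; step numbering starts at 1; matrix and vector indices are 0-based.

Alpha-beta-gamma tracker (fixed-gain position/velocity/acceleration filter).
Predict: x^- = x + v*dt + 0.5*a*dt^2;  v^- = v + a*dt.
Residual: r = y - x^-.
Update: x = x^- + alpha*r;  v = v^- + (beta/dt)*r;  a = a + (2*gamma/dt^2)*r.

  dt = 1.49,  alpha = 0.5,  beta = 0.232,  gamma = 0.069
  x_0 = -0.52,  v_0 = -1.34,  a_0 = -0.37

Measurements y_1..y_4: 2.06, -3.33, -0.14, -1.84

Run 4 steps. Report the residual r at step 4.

resid = 1.7659

step 1: x_pred=-2.9273  r=4.9873  x^+=-0.4337  v^+=-1.1148  a^+=-0.0600
step 2: x_pred=-2.1612  r=-1.1688  x^+=-2.7456  v^+=-1.3861  a^+=-0.1326
step 3: x_pred=-4.9582  r=4.8182  x^+=-2.5491  v^+=-0.8335  a^+=0.1669
step 4: x_pred=-3.6059  r=1.7659  x^+=-2.7229  v^+=-0.3100  a^+=0.2766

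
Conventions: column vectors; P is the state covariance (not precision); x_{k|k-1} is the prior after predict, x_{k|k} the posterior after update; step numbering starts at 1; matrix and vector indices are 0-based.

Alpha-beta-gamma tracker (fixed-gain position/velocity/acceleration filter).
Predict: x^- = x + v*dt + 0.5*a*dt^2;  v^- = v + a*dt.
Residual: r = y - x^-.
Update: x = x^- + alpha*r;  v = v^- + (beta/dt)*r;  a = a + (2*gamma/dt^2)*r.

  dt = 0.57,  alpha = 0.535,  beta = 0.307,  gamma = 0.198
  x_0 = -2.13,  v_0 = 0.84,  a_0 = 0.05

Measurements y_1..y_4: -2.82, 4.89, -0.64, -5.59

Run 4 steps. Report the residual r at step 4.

step 1: x_pred=-1.6431  r=-1.1769  x^+=-2.2727  v^+=0.2346  a^+=-1.3845
step 2: x_pred=-2.3639  r=7.2539  x^+=1.5169  v^+=3.3524  a^+=7.4569
step 3: x_pred=4.6392  r=-5.2792  x^+=1.8148  v^+=4.7595  a^+=1.0224
step 4: x_pred=4.6938  r=-10.2838  x^+=-0.8080  v^+=-0.1966  a^+=-11.5118

resid = -10.2838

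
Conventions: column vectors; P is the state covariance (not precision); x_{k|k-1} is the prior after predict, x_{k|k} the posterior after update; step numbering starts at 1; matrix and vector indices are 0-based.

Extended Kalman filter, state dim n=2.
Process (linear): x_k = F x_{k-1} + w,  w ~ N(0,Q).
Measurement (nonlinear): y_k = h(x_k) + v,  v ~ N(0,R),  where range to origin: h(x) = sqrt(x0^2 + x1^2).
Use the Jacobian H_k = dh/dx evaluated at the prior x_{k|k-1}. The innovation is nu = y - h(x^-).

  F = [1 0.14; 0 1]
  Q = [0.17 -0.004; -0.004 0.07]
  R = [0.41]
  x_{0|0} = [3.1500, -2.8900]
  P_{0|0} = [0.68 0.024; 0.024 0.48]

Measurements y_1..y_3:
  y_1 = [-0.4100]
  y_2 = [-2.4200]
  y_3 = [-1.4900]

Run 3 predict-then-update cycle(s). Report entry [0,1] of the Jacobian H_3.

step 1: x^-=[2.7454, -2.8900]  P^-=[0.8661 0.0872; 0.0872 0.5500]  H_jac=[0.6887 -0.7250]  S=[1.0229]  K=[0.5214; -0.3311]  nu=[-4.3961]  x^+=[0.4533, -1.4343]  P^+=[0.5881 0.2638; 0.2638 0.4378]
step 2: x^-=[0.2525, -1.4343]  P^-=[0.8405 0.3211; 0.3211 0.5078]  H_jac=[0.1734 -0.9849]  S=[0.8182]  K=[-0.2084; -0.5433]  nu=[-3.8764]  x^+=[1.0603, 0.6715]  P^+=[0.8050 0.2285; 0.2285 0.2664]
step 3: x^-=[1.1543, 0.6715]  P^-=[1.0442 0.2618; 0.2618 0.3364]  H_jac=[0.8644 0.5029]  S=[1.5027]  K=[0.6882; 0.2631]  nu=[-2.8254]  x^+=[-0.7901, -0.0719]  P^+=[0.3325 -0.0104; -0.0104 0.2323]

H_jac[0,1] = 0.5029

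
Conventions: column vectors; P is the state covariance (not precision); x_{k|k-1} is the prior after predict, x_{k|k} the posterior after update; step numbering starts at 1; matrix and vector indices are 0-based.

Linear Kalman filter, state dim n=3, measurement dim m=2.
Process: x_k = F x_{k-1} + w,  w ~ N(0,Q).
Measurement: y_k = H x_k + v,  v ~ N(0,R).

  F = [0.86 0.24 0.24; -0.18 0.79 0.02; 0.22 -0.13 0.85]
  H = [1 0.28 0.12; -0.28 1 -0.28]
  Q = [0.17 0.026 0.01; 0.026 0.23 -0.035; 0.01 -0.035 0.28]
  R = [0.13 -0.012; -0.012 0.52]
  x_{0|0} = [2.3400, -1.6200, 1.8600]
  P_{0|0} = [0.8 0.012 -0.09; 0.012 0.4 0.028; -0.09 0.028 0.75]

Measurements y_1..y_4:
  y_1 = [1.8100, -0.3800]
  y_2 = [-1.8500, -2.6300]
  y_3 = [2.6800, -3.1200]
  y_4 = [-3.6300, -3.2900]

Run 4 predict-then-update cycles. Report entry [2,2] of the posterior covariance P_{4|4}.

step 1: x^-=[2.0700, -1.6638, 2.3064]  P^-=[0.7989 -0.0030 0.2355; -0.0030 0.5040 -0.0605; 0.2355 -0.0605 0.8268]  S=[1.0311 -0.2015; -0.2015 1.2239]  K=[0.7798 -0.1107; 0.2172 0.4621; 0.2593 -0.2498]  nu=[-0.0709, 2.5092]  x^+=[1.7369, -0.5198, 1.6612]  P^+=[0.1222 -0.0473 -0.0519; -0.0473 0.2345 0.0359; -0.0519 0.0359 0.6550]
step 2: x^-=[1.7677, -0.6901, 1.8617]  P^-=[0.2748 0.0329 0.1277; 0.0329 0.3955 -0.0304; 0.1277 -0.0304 0.7385]  S=[0.4935 -0.0140; -0.0140 1.0135]  K=[0.6046 -0.0704; 0.2949 0.3936; 0.4137 -0.2636]  nu=[-3.6479, -0.9237]  x^+=[-0.3727, -2.1294, 0.5963]  P^+=[0.0882 -0.0239 -0.0171; -0.0239 0.1988 0.0157; -0.0171 0.0157 0.5806]
step 3: x^-=[-0.6885, -1.6032, 0.7016]  P^-=[0.2650 0.0411 0.1296; 0.0411 0.3646 -0.0407; 0.1296 -0.0407 0.6986]  S=[0.4850 -0.0120; -0.0120 0.9802]  K=[0.6006 -0.0634; 0.2945 0.3755; 0.4098 -0.2730]  nu=[3.7332, -1.5131]  x^+=[1.6494, -1.0720, 2.6447]  P^+=[0.0852 -0.0188 -0.0090; -0.0188 0.1870 0.0021; -0.0090 0.0021 0.5413]
step 4: x^-=[1.7960, -1.0908, 2.7502]  P^-=[0.2637 0.0395 0.1251; 0.0395 0.3552 -0.0493; 0.1251 -0.0493 0.6756]  S=[0.4801 -0.0139; -0.0139 0.9739]  K=[0.6017 -0.0626; 0.2879 0.3716; 0.3927 -0.2752]  nu=[-5.4506, -0.9262]  x^+=[-1.4259, -3.0045, 0.8646]  P^+=[0.0850 -0.0181 -0.0078; -0.0181 0.1839 -0.0031; -0.0078 -0.0031 0.5248]

P_post[2,2] = 0.5248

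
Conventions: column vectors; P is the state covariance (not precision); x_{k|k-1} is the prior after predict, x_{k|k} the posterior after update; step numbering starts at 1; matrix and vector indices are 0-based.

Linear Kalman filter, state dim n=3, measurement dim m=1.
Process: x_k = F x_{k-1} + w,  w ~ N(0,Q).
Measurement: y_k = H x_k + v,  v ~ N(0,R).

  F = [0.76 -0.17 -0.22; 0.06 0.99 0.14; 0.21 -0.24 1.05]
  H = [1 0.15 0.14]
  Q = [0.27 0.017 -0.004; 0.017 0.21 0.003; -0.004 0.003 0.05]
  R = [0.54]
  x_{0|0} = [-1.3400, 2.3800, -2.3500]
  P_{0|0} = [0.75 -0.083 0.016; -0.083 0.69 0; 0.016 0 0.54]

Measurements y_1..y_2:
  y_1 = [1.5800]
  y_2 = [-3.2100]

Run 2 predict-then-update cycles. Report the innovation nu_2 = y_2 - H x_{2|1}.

innov = [-3.7590]

step 1: x^-=[-0.9060, 1.9468, -3.3201]  P^-=[0.7654 -0.1417 0.0492; -0.1417 0.8900 -0.0867; 0.0492 -0.0867 0.7336]  S=[1.3074]  K=[0.5744; -0.0155; 0.1063]  nu=[2.6588]  x^+=[0.6213, 1.9055, -3.0375]  P^+=[0.3340 -0.1300 -0.0306; -0.1300 0.8896 -0.0845; -0.0306 -0.0845 0.7188]
step 2: x^-=[0.8165, 1.4985, -3.5163]  P^-=[0.5609 -0.2186 -0.0645; -0.2186 1.0578 -0.2115; -0.0645 -0.2115 0.9507]  S=[1.0508]  K=[0.4940; -0.0852; 0.0351]  nu=[-3.7590]  x^+=[-1.0404, 1.8186, -3.6483]  P^+=[0.3045 -0.1743 -0.0827; -0.1743 1.0502 -0.2084; -0.0827 -0.2084 0.9494]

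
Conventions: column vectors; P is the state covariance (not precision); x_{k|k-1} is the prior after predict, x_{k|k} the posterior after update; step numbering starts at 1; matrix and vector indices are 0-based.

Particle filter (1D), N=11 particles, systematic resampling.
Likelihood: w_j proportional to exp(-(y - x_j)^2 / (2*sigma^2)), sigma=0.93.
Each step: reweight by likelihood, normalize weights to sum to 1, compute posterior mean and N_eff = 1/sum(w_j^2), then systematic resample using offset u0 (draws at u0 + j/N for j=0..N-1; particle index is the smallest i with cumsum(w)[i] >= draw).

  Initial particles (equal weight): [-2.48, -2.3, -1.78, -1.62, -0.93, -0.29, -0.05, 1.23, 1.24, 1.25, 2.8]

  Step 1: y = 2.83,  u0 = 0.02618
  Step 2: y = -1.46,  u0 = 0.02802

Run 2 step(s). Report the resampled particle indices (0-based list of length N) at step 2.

resampled_idx = [0, 0, 1, 1, 1, 2, 2, 3, 3, 4, 4]

step 1: w=[0.0000, 0.0000, 0.0000, 0.0000, 0.0002, 0.0021, 0.0048, 0.1333, 0.1358, 0.1383, 0.5854]  mean=2.1434  Neff=2.5121  idx=[7, 7, 8, 9, 9, 10, 10, 10, 10, 10, 10]
step 2: w=[0.2058, 0.2058, 0.1995, 0.1933, 0.1933, 0.0004, 0.0004, 0.0004, 0.0004, 0.0004, 0.0004]  mean=1.2433  Neff=5.0186  idx=[0, 0, 1, 1, 1, 2, 2, 3, 3, 4, 4]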